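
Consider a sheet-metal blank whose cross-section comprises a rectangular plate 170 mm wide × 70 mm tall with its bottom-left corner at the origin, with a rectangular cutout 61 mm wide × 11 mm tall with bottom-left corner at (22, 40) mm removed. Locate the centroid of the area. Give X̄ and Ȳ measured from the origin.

Part | A | x̄ᵢ | ȳᵢ | A·x̄ᵢ | A·ȳᵢ
plate | 11900.00 | 85.00 | 35.00 | 1011500.00 | 416500.00
hole | -671.00 | 52.50 | 45.50 | -35227.50 | -30530.50
Σ | 11229.00 |  |  | 976272.50 | 385969.50
X̄ = 976272.50 / 11229.00 = 86.94 mm
Ȳ = 385969.50 / 11229.00 = 34.37 mm

X̄ = 86.94 mm, Ȳ = 34.37 mm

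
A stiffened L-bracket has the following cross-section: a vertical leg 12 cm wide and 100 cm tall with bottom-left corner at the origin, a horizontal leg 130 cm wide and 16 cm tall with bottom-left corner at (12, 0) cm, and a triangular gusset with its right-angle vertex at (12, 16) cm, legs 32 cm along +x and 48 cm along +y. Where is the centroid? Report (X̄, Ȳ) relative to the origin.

X̄ = 45.64 cm, Ȳ = 25.00 cm

vertical leg: A = 12 × 100 = 1200.00, centroid at (6.00, 50.00).
horizontal leg: A = 130 × 16 = 2080.00, centroid at (77.00, 8.00).
gusset: A = ½·32·48 = 768.00, centroid at (22.67, 32.00).
ΣA = 4048.00 cm², ΣAX̄ = 184768.00 cm³, ΣAȲ = 101216.00 cm³.
X̄ = 184768.00/4048.00 = 45.64 cm; Ȳ = 101216.00/4048.00 = 25.00 cm.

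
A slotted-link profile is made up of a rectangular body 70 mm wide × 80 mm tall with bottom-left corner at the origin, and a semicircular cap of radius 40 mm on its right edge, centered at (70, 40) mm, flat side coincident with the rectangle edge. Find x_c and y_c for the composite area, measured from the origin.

x_c = 51.10 mm, y_c = 40.00 mm

rectangular body: A = 70 × 80 = 5600.00, centroid at (35.00, 40.00).
semicircular end: A = ½π·40² = 2513.27, centroid at (86.98, 40.00).
ΣA = 8113.27 mm², ΣAx_c = 414595.86 mm³, ΣAy_c = 324530.96 mm³.
x_c = 414595.86/8113.27 = 51.10 mm; y_c = 324530.96/8113.27 = 40.00 mm.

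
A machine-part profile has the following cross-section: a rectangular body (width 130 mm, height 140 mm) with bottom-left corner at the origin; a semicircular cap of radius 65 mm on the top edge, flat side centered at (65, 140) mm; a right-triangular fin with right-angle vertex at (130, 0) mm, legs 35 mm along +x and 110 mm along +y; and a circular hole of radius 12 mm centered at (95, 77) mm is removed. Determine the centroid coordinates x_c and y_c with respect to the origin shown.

Part | A | x̄ᵢ | ȳᵢ | A·x̄ᵢ | A·ȳᵢ
rectangular body | 18200.00 | 65.00 | 70.00 | 1183000.00 | 1274000.00
semicircular top | 6636.61 | 65.00 | 167.59 | 431379.94 | 1112209.36
triangular fin | 1925.00 | 141.67 | 36.67 | 272708.33 | 70583.33
hole | -452.39 | 95.00 | 77.00 | -42976.99 | -34833.98
Σ | 26309.23 |  |  | 1844111.29 | 2421958.71
x_c = 1844111.29 / 26309.23 = 70.09 mm
y_c = 2421958.71 / 26309.23 = 92.06 mm

x_c = 70.09 mm, y_c = 92.06 mm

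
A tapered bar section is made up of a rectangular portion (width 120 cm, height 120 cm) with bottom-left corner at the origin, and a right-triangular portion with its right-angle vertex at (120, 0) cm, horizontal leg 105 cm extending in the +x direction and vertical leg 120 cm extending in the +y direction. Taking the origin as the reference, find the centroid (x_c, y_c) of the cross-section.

x_c = 88.91 cm, y_c = 53.91 cm

rectangular portion: A = 120 × 120 = 14400.00, centroid at (60.00, 60.00).
triangular portion: A = ½·105·120 = 6300.00, centroid at (155.00, 40.00).
ΣA = 20700.00 cm²
ΣAx_c = (14400.00)(60.00) + (6300.00)(155.00) = 1840500.00 cm³
ΣAy_c = (14400.00)(60.00) + (6300.00)(40.00) = 1116000.00 cm³
x_c = 1840500.00 / 20700.00 = 88.91 cm
y_c = 1116000.00 / 20700.00 = 53.91 cm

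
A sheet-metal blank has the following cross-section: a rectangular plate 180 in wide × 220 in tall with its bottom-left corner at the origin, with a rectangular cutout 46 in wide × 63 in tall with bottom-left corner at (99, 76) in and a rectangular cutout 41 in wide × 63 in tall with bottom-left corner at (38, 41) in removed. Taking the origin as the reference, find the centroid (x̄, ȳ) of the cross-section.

x̄ = 89.67 in, ȳ = 113.05 in

Part | A | x̄ᵢ | ȳᵢ | A·x̄ᵢ | A·ȳᵢ
plate | 39600.00 | 90.00 | 110.00 | 3564000.00 | 4356000.00
hole 1 | -2898.00 | 122.00 | 107.50 | -353556.00 | -311535.00
hole 2 | -2583.00 | 58.50 | 72.50 | -151105.50 | -187267.50
Σ | 34119.00 |  |  | 3059338.50 | 3857197.50
x̄ = 3059338.50 / 34119.00 = 89.67 in
ȳ = 3857197.50 / 34119.00 = 113.05 in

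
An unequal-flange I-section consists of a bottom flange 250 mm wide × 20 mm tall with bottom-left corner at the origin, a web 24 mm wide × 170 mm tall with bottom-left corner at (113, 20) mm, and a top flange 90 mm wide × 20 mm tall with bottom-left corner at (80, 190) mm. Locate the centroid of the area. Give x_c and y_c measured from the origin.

x_c = 125.00 mm, y_c = 77.06 mm

bottom flange: A = 250 × 20 = 5000.00, centroid at (125.00, 10.00).
web: A = 24 × 170 = 4080.00, centroid at (125.00, 105.00).
top flange: A = 90 × 20 = 1800.00, centroid at (125.00, 200.00).
ΣA = 10880.00 mm², ΣAx_c = 1360000.00 mm³, ΣAy_c = 838400.00 mm³.
x_c = 1360000.00/10880.00 = 125.00 mm; y_c = 838400.00/10880.00 = 77.06 mm.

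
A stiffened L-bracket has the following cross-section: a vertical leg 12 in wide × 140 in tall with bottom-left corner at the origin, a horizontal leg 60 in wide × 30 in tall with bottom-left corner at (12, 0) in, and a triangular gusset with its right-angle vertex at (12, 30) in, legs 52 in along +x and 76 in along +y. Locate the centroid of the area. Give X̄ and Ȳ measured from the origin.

vertical leg: A = 12 × 140 = 1680.00, centroid at (6.00, 70.00).
horizontal leg: A = 60 × 30 = 1800.00, centroid at (42.00, 15.00).
gusset: A = ½·52·76 = 1976.00, centroid at (29.33, 55.33).
ΣA = 5456.00 in², ΣAX̄ = 143642.67 in³, ΣAȲ = 253938.67 in³.
X̄ = 143642.67/5456.00 = 26.33 in; Ȳ = 253938.67/5456.00 = 46.54 in.

X̄ = 26.33 in, Ȳ = 46.54 in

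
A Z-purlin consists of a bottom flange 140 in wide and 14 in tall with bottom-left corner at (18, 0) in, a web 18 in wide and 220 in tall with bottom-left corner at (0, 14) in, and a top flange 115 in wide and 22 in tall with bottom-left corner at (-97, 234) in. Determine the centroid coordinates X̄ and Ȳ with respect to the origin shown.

bottom flange: A = 140 × 14 = 1960.00, centroid at (88.00, 7.00).
web: A = 18 × 220 = 3960.00, centroid at (9.00, 124.00).
top flange: A = 115 × 22 = 2530.00, centroid at (-39.50, 245.00).
ΣA = 8450.00 in², ΣAX̄ = 108185.00 in³, ΣAȲ = 1124610.00 in³.
X̄ = 108185.00/8450.00 = 12.80 in; Ȳ = 1124610.00/8450.00 = 133.09 in.

X̄ = 12.80 in, Ȳ = 133.09 in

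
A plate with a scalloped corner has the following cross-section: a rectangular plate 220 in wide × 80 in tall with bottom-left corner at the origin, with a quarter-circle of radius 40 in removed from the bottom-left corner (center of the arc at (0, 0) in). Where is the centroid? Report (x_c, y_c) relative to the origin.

plate: A = 220 × 80 = 17600.00, centroid at (110.00, 40.00).
removed quarter-circle: A = −¼π·40² = -1256.64, centroid at (16.98, 16.98).
ΣA = 16343.36 in²
ΣAx_c = (17600.00)(110.00) + (-1256.64)(16.98) = 1914666.67 in³
ΣAy_c = (17600.00)(40.00) + (-1256.64)(16.98) = 682666.67 in³
x_c = 1914666.67 / 16343.36 = 117.15 in
y_c = 682666.67 / 16343.36 = 41.77 in

x_c = 117.15 in, y_c = 41.77 in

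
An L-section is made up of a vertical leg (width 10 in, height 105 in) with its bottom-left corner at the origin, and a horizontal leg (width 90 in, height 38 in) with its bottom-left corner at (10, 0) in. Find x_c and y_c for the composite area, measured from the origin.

vertical leg: A = 10 × 105 = 1050.00, centroid at (5.00, 52.50).
horizontal leg: A = 90 × 38 = 3420.00, centroid at (55.00, 19.00).
ΣA = 4470.00 in², ΣAx_c = 193350.00 in³, ΣAy_c = 120105.00 in³.
x_c = 193350.00/4470.00 = 43.26 in; y_c = 120105.00/4470.00 = 26.87 in.

x_c = 43.26 in, y_c = 26.87 in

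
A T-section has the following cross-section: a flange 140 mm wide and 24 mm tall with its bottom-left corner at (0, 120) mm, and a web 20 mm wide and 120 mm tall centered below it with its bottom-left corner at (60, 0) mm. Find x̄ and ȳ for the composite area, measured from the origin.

x̄ = 70.00 mm, ȳ = 102.00 mm

web: A = 20 × 120 = 2400.00, centroid at (70.00, 60.00).
flange: A = 140 × 24 = 3360.00, centroid at (70.00, 132.00).
ΣA = 5760.00 mm²
ΣAx̄ = (2400.00)(70.00) + (3360.00)(70.00) = 403200.00 mm³
ΣAȳ = (2400.00)(60.00) + (3360.00)(132.00) = 587520.00 mm³
x̄ = 403200.00 / 5760.00 = 70.00 mm
ȳ = 587520.00 / 5760.00 = 102.00 mm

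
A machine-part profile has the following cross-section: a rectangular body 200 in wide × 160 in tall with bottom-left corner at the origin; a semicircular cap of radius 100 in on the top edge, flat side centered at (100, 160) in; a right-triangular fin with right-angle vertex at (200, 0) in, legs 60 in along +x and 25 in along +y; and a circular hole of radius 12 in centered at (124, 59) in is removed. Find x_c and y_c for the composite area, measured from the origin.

x_c = 101.65 in, y_c = 119.14 in

Part | A | x̄ᵢ | ȳᵢ | A·x̄ᵢ | A·ȳᵢ
rectangular body | 32000.00 | 100.00 | 80.00 | 3200000.00 | 2560000.00
semicircular top | 15707.96 | 100.00 | 202.44 | 1570796.33 | 3179940.79
triangular fin | 750.00 | 220.00 | 8.33 | 165000.00 | 6250.00
hole | -452.39 | 124.00 | 59.00 | -56096.28 | -26690.97
Σ | 48005.57 |  |  | 4879700.05 | 5719499.82
x_c = 4879700.05 / 48005.57 = 101.65 in
y_c = 5719499.82 / 48005.57 = 119.14 in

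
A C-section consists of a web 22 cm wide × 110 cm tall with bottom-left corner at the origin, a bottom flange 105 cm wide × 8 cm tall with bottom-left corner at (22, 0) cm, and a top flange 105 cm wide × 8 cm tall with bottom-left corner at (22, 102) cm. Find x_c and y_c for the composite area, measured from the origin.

web: A = 22 × 110 = 2420.00, centroid at (11.00, 55.00).
bottom flange: A = 105 × 8 = 840.00, centroid at (74.50, 4.00).
top flange: A = 105 × 8 = 840.00, centroid at (74.50, 106.00).
ΣA = 4100.00 cm²
ΣAx_c = (2420.00)(11.00) + (840.00)(74.50) + (840.00)(74.50) = 151780.00 cm³
ΣAy_c = (2420.00)(55.00) + (840.00)(4.00) + (840.00)(106.00) = 225500.00 cm³
x_c = 151780.00 / 4100.00 = 37.02 cm
y_c = 225500.00 / 4100.00 = 55.00 cm

x_c = 37.02 cm, y_c = 55.00 cm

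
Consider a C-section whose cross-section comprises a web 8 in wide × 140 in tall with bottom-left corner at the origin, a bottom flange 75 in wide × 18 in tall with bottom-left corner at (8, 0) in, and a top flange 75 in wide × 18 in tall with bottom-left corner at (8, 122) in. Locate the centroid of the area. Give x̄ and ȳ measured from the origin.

x̄ = 33.33 in, ȳ = 70.00 in

web: A = 8 × 140 = 1120.00, centroid at (4.00, 70.00).
bottom flange: A = 75 × 18 = 1350.00, centroid at (45.50, 9.00).
top flange: A = 75 × 18 = 1350.00, centroid at (45.50, 131.00).
ΣA = 3820.00 in²
ΣAx̄ = (1120.00)(4.00) + (1350.00)(45.50) + (1350.00)(45.50) = 127330.00 in³
ΣAȳ = (1120.00)(70.00) + (1350.00)(9.00) + (1350.00)(131.00) = 267400.00 in³
x̄ = 127330.00 / 3820.00 = 33.33 in
ȳ = 267400.00 / 3820.00 = 70.00 in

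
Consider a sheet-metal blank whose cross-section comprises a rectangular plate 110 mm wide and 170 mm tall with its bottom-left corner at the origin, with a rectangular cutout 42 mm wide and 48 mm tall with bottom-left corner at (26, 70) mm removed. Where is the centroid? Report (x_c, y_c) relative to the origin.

x_c = 55.97 mm, y_c = 83.91 mm

plate: A = 110 × 170 = 18700.00, centroid at (55.00, 85.00).
hole: A = −(42 × 48) = -2016.00, centroid at (47.00, 94.00).
ΣA = 16684.00 mm²
ΣAx_c = (18700.00)(55.00) + (-2016.00)(47.00) = 933748.00 mm³
ΣAy_c = (18700.00)(85.00) + (-2016.00)(94.00) = 1399996.00 mm³
x_c = 933748.00 / 16684.00 = 55.97 mm
y_c = 1399996.00 / 16684.00 = 83.91 mm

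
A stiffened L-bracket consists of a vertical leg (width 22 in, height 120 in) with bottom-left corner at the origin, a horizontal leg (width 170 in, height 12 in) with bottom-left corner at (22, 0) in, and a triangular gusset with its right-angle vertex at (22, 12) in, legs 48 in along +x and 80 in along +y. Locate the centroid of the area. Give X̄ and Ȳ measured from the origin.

X̄ = 48.53 in, Ȳ = 37.10 in

vertical leg: A = 22 × 120 = 2640.00, centroid at (11.00, 60.00).
horizontal leg: A = 170 × 12 = 2040.00, centroid at (107.00, 6.00).
gusset: A = ½·48·80 = 1920.00, centroid at (38.00, 38.67).
ΣA = 6600.00 in², ΣAX̄ = 320280.00 in³, ΣAȲ = 244880.00 in³.
X̄ = 320280.00/6600.00 = 48.53 in; Ȳ = 244880.00/6600.00 = 37.10 in.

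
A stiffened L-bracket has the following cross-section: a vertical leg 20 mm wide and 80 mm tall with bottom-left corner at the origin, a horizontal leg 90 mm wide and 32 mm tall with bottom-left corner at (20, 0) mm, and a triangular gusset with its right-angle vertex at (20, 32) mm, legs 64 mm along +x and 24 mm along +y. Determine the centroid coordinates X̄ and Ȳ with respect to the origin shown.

X̄ = 44.77 mm, Ȳ = 26.83 mm

vertical leg: A = 20 × 80 = 1600.00, centroid at (10.00, 40.00).
horizontal leg: A = 90 × 32 = 2880.00, centroid at (65.00, 16.00).
gusset: A = ½·64·24 = 768.00, centroid at (41.33, 40.00).
ΣA = 5248.00 mm², ΣAX̄ = 234944.00 mm³, ΣAȲ = 140800.00 mm³.
X̄ = 234944.00/5248.00 = 44.77 mm; Ȳ = 140800.00/5248.00 = 26.83 mm.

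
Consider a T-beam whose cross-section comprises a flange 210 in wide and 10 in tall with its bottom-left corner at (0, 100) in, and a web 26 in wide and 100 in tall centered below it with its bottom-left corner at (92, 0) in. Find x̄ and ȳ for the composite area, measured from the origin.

Part | A | x̄ᵢ | ȳᵢ | A·x̄ᵢ | A·ȳᵢ
web | 2600.00 | 105.00 | 50.00 | 273000.00 | 130000.00
flange | 2100.00 | 105.00 | 105.00 | 220500.00 | 220500.00
Σ | 4700.00 |  |  | 493500.00 | 350500.00
x̄ = 493500.00 / 4700.00 = 105.00 in
ȳ = 350500.00 / 4700.00 = 74.57 in

x̄ = 105.00 in, ȳ = 74.57 in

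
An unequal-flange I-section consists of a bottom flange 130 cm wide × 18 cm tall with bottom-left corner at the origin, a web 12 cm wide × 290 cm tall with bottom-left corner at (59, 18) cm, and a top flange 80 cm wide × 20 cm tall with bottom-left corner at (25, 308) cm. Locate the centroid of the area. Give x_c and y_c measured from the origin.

x_c = 65.00 cm, y_c = 147.86 cm

bottom flange: A = 130 × 18 = 2340.00, centroid at (65.00, 9.00).
web: A = 12 × 290 = 3480.00, centroid at (65.00, 163.00).
top flange: A = 80 × 20 = 1600.00, centroid at (65.00, 318.00).
ΣA = 7420.00 cm², ΣAx_c = 482300.00 cm³, ΣAy_c = 1097100.00 cm³.
x_c = 482300.00/7420.00 = 65.00 cm; y_c = 1097100.00/7420.00 = 147.86 cm.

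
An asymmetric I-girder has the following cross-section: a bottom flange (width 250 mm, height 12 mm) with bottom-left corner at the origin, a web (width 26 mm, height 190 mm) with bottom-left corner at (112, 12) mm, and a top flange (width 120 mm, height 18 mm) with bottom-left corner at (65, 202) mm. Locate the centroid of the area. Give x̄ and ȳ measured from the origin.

x̄ = 125.00 mm, ȳ = 99.24 mm

bottom flange: A = 250 × 12 = 3000.00, centroid at (125.00, 6.00).
web: A = 26 × 190 = 4940.00, centroid at (125.00, 107.00).
top flange: A = 120 × 18 = 2160.00, centroid at (125.00, 211.00).
ΣA = 10100.00 mm², ΣAx̄ = 1262500.00 mm³, ΣAȳ = 1002340.00 mm³.
x̄ = 1262500.00/10100.00 = 125.00 mm; ȳ = 1002340.00/10100.00 = 99.24 mm.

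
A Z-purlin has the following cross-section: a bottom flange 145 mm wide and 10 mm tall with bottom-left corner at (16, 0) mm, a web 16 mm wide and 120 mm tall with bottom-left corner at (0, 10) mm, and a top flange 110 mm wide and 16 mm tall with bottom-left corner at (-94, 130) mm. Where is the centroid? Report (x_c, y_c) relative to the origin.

x_c = 14.63 mm, y_c = 74.96 mm

bottom flange: A = 145 × 10 = 1450.00, centroid at (88.50, 5.00).
web: A = 16 × 120 = 1920.00, centroid at (8.00, 70.00).
top flange: A = 110 × 16 = 1760.00, centroid at (-39.00, 138.00).
ΣA = 5130.00 mm², ΣAx_c = 75045.00 mm³, ΣAy_c = 384530.00 mm³.
x_c = 75045.00/5130.00 = 14.63 mm; y_c = 384530.00/5130.00 = 74.96 mm.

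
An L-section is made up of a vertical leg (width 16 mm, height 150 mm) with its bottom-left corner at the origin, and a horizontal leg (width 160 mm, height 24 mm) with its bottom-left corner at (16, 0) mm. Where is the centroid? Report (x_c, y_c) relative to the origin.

Part | A | x̄ᵢ | ȳᵢ | A·x̄ᵢ | A·ȳᵢ
vertical leg | 2400.00 | 8.00 | 75.00 | 19200.00 | 180000.00
horizontal leg | 3840.00 | 96.00 | 12.00 | 368640.00 | 46080.00
Σ | 6240.00 |  |  | 387840.00 | 226080.00
x_c = 387840.00 / 6240.00 = 62.15 mm
y_c = 226080.00 / 6240.00 = 36.23 mm

x_c = 62.15 mm, y_c = 36.23 mm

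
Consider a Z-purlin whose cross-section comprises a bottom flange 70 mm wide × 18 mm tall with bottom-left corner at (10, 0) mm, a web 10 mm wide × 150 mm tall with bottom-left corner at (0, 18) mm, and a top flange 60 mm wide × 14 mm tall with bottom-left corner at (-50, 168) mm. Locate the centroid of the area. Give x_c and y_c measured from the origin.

bottom flange: A = 70 × 18 = 1260.00, centroid at (45.00, 9.00).
web: A = 10 × 150 = 1500.00, centroid at (5.00, 93.00).
top flange: A = 60 × 14 = 840.00, centroid at (-20.00, 175.00).
ΣA = 3600.00 mm²
ΣAx_c = (1260.00)(45.00) + (1500.00)(5.00) + (840.00)(-20.00) = 47400.00 mm³
ΣAy_c = (1260.00)(9.00) + (1500.00)(93.00) + (840.00)(175.00) = 297840.00 mm³
x_c = 47400.00 / 3600.00 = 13.17 mm
y_c = 297840.00 / 3600.00 = 82.73 mm

x_c = 13.17 mm, y_c = 82.73 mm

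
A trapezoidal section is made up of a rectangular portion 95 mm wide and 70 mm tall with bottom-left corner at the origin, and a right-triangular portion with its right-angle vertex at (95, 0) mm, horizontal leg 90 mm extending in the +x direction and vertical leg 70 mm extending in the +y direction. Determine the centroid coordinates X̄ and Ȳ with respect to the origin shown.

rectangular portion: A = 95 × 70 = 6650.00, centroid at (47.50, 35.00).
triangular portion: A = ½·90·70 = 3150.00, centroid at (125.00, 23.33).
ΣA = 9800.00 mm²
ΣAX̄ = (6650.00)(47.50) + (3150.00)(125.00) = 709625.00 mm³
ΣAȲ = (6650.00)(35.00) + (3150.00)(23.33) = 306250.00 mm³
X̄ = 709625.00 / 9800.00 = 72.41 mm
Ȳ = 306250.00 / 9800.00 = 31.25 mm

X̄ = 72.41 mm, Ȳ = 31.25 mm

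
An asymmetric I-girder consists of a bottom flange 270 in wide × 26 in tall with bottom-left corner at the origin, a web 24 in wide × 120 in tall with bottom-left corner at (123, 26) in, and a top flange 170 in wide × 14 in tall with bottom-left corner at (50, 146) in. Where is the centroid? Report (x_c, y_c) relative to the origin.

bottom flange: A = 270 × 26 = 7020.00, centroid at (135.00, 13.00).
web: A = 24 × 120 = 2880.00, centroid at (135.00, 86.00).
top flange: A = 170 × 14 = 2380.00, centroid at (135.00, 153.00).
ΣA = 12280.00 in²
ΣAx_c = (7020.00)(135.00) + (2880.00)(135.00) + (2380.00)(135.00) = 1657800.00 in³
ΣAy_c = (7020.00)(13.00) + (2880.00)(86.00) + (2380.00)(153.00) = 703080.00 in³
x_c = 1657800.00 / 12280.00 = 135.00 in
y_c = 703080.00 / 12280.00 = 57.25 in

x_c = 135.00 in, y_c = 57.25 in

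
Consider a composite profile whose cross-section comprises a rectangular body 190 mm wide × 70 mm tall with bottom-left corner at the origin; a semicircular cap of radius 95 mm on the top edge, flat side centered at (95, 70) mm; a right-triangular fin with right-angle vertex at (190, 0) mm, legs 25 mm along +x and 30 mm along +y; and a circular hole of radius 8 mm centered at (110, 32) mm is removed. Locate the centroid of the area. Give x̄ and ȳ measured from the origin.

x̄ = 96.29 mm, ȳ = 73.30 mm

Part | A | x̄ᵢ | ȳᵢ | A·x̄ᵢ | A·ȳᵢ
rectangular body | 13300.00 | 95.00 | 35.00 | 1263500.00 | 465500.00
semicircular top | 14176.44 | 95.00 | 110.32 | 1346761.50 | 1563933.91
triangular fin | 375.00 | 198.33 | 10.00 | 74375.00 | 3750.00
hole | -201.06 | 110.00 | 32.00 | -22116.81 | -6433.98
Σ | 27650.37 |  |  | 2662519.69 | 2026749.93
x̄ = 2662519.69 / 27650.37 = 96.29 mm
ȳ = 2026749.93 / 27650.37 = 73.30 mm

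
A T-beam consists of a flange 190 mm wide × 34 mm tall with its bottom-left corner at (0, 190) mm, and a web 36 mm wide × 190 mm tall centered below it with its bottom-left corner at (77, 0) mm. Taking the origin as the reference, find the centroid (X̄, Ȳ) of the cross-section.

web: A = 36 × 190 = 6840.00, centroid at (95.00, 95.00).
flange: A = 190 × 34 = 6460.00, centroid at (95.00, 207.00).
ΣA = 13300.00 mm², ΣAX̄ = 1263500.00 mm³, ΣAȲ = 1987020.00 mm³.
X̄ = 1263500.00/13300.00 = 95.00 mm; Ȳ = 1987020.00/13300.00 = 149.40 mm.

X̄ = 95.00 mm, Ȳ = 149.40 mm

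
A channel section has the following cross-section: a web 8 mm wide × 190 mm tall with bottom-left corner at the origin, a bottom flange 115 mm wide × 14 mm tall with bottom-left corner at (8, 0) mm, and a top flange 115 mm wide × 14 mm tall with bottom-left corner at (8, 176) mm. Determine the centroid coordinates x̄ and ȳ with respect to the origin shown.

x̄ = 45.78 mm, ȳ = 95.00 mm

web: A = 8 × 190 = 1520.00, centroid at (4.00, 95.00).
bottom flange: A = 115 × 14 = 1610.00, centroid at (65.50, 7.00).
top flange: A = 115 × 14 = 1610.00, centroid at (65.50, 183.00).
ΣA = 4740.00 mm²
ΣAx̄ = (1520.00)(4.00) + (1610.00)(65.50) + (1610.00)(65.50) = 216990.00 mm³
ΣAȳ = (1520.00)(95.00) + (1610.00)(7.00) + (1610.00)(183.00) = 450300.00 mm³
x̄ = 216990.00 / 4740.00 = 45.78 mm
ȳ = 450300.00 / 4740.00 = 95.00 mm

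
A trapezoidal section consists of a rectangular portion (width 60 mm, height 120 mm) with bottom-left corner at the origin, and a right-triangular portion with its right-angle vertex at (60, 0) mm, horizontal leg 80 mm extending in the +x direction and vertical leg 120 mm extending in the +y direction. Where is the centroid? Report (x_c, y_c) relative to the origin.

x_c = 52.67 mm, y_c = 52.00 mm

rectangular portion: A = 60 × 120 = 7200.00, centroid at (30.00, 60.00).
triangular portion: A = ½·80·120 = 4800.00, centroid at (86.67, 40.00).
ΣA = 12000.00 mm²
ΣAx_c = (7200.00)(30.00) + (4800.00)(86.67) = 632000.00 mm³
ΣAy_c = (7200.00)(60.00) + (4800.00)(40.00) = 624000.00 mm³
x_c = 632000.00 / 12000.00 = 52.67 mm
y_c = 624000.00 / 12000.00 = 52.00 mm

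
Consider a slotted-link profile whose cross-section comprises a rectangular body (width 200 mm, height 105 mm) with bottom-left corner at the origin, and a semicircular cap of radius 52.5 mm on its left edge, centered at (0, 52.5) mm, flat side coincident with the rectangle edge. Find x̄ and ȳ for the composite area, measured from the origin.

x̄ = 79.10 mm, ȳ = 52.50 mm

rectangular body: A = 200 × 105 = 21000.00, centroid at (100.00, 52.50).
semicircular end: A = ½π·52.5² = 4329.51, centroid at (-22.28, 52.50).
ΣA = 25329.51 mm²
ΣAx̄ = (21000.00)(100.00) + (4329.51)(-22.28) = 2003531.25 mm³
ΣAȳ = (21000.00)(52.50) + (4329.51)(52.50) = 1329799.14 mm³
x̄ = 2003531.25 / 25329.51 = 79.10 mm
ȳ = 1329799.14 / 25329.51 = 52.50 mm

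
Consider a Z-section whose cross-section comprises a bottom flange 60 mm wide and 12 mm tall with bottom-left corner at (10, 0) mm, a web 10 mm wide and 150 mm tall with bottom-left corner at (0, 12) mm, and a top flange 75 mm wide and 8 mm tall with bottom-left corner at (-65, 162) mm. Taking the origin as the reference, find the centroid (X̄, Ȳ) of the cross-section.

Part | A | x̄ᵢ | ȳᵢ | A·x̄ᵢ | A·ȳᵢ
bottom flange | 720.00 | 40.00 | 6.00 | 28800.00 | 4320.00
web | 1500.00 | 5.00 | 87.00 | 7500.00 | 130500.00
top flange | 600.00 | -27.50 | 166.00 | -16500.00 | 99600.00
Σ | 2820.00 |  |  | 19800.00 | 234420.00
X̄ = 19800.00 / 2820.00 = 7.02 mm
Ȳ = 234420.00 / 2820.00 = 83.13 mm

X̄ = 7.02 mm, Ȳ = 83.13 mm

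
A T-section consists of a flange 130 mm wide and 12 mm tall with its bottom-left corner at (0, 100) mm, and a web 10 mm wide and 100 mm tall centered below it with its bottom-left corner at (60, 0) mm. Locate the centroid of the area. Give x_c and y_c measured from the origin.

web: A = 10 × 100 = 1000.00, centroid at (65.00, 50.00).
flange: A = 130 × 12 = 1560.00, centroid at (65.00, 106.00).
ΣA = 2560.00 mm²
ΣAx_c = (1000.00)(65.00) + (1560.00)(65.00) = 166400.00 mm³
ΣAy_c = (1000.00)(50.00) + (1560.00)(106.00) = 215360.00 mm³
x_c = 166400.00 / 2560.00 = 65.00 mm
y_c = 215360.00 / 2560.00 = 84.12 mm

x_c = 65.00 mm, y_c = 84.12 mm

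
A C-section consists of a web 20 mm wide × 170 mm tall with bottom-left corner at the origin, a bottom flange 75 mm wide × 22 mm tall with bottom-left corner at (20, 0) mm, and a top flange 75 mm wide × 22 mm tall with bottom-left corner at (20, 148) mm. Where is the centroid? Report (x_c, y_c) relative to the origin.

web: A = 20 × 170 = 3400.00, centroid at (10.00, 85.00).
bottom flange: A = 75 × 22 = 1650.00, centroid at (57.50, 11.00).
top flange: A = 75 × 22 = 1650.00, centroid at (57.50, 159.00).
ΣA = 6700.00 mm², ΣAx_c = 223750.00 mm³, ΣAy_c = 569500.00 mm³.
x_c = 223750.00/6700.00 = 33.40 mm; y_c = 569500.00/6700.00 = 85.00 mm.

x_c = 33.40 mm, y_c = 85.00 mm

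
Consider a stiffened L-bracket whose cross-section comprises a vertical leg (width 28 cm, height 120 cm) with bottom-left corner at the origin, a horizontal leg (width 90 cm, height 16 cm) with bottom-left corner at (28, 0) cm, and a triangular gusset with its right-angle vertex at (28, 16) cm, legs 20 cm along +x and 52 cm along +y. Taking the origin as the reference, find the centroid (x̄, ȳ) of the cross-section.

x̄ = 31.99 cm, ȳ = 43.32 cm

vertical leg: A = 28 × 120 = 3360.00, centroid at (14.00, 60.00).
horizontal leg: A = 90 × 16 = 1440.00, centroid at (73.00, 8.00).
gusset: A = ½·20·52 = 520.00, centroid at (34.67, 33.33).
ΣA = 5320.00 cm²
ΣAx̄ = (3360.00)(14.00) + (1440.00)(73.00) + (520.00)(34.67) = 170186.67 cm³
ΣAȳ = (3360.00)(60.00) + (1440.00)(8.00) + (520.00)(33.33) = 230453.33 cm³
x̄ = 170186.67 / 5320.00 = 31.99 cm
ȳ = 230453.33 / 5320.00 = 43.32 cm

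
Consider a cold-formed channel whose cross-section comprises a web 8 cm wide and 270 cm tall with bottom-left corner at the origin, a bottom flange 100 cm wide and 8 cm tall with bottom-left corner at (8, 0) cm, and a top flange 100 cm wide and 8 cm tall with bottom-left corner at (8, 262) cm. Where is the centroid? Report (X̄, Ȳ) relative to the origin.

X̄ = 26.98 cm, Ȳ = 135.00 cm

web: A = 8 × 270 = 2160.00, centroid at (4.00, 135.00).
bottom flange: A = 100 × 8 = 800.00, centroid at (58.00, 4.00).
top flange: A = 100 × 8 = 800.00, centroid at (58.00, 266.00).
ΣA = 3760.00 cm², ΣAX̄ = 101440.00 cm³, ΣAȲ = 507600.00 cm³.
X̄ = 101440.00/3760.00 = 26.98 cm; Ȳ = 507600.00/3760.00 = 135.00 cm.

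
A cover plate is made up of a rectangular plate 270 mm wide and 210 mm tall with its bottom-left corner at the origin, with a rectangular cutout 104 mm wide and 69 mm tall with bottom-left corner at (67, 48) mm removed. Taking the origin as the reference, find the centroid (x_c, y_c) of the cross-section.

x_c = 137.32 mm, y_c = 108.26 mm

Part | A | x̄ᵢ | ȳᵢ | A·x̄ᵢ | A·ȳᵢ
plate | 56700.00 | 135.00 | 105.00 | 7654500.00 | 5953500.00
hole | -7176.00 | 119.00 | 82.50 | -853944.00 | -592020.00
Σ | 49524.00 |  |  | 6800556.00 | 5361480.00
x_c = 6800556.00 / 49524.00 = 137.32 mm
y_c = 5361480.00 / 49524.00 = 108.26 mm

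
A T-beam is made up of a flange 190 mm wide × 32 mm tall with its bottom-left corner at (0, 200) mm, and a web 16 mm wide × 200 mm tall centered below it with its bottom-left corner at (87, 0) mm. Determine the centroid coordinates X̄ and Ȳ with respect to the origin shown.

X̄ = 95.00 mm, Ȳ = 176.00 mm

web: A = 16 × 200 = 3200.00, centroid at (95.00, 100.00).
flange: A = 190 × 32 = 6080.00, centroid at (95.00, 216.00).
ΣA = 9280.00 mm², ΣAX̄ = 881600.00 mm³, ΣAȲ = 1633280.00 mm³.
X̄ = 881600.00/9280.00 = 95.00 mm; Ȳ = 1633280.00/9280.00 = 176.00 mm.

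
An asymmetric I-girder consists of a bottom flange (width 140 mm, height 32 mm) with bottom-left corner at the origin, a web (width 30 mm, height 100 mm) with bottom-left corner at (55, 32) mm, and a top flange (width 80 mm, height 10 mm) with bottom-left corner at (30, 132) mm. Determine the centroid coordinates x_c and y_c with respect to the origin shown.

x_c = 70.00 mm, y_c = 51.60 mm

bottom flange: A = 140 × 32 = 4480.00, centroid at (70.00, 16.00).
web: A = 30 × 100 = 3000.00, centroid at (70.00, 82.00).
top flange: A = 80 × 10 = 800.00, centroid at (70.00, 137.00).
ΣA = 8280.00 mm², ΣAx_c = 579600.00 mm³, ΣAy_c = 427280.00 mm³.
x_c = 579600.00/8280.00 = 70.00 mm; y_c = 427280.00/8280.00 = 51.60 mm.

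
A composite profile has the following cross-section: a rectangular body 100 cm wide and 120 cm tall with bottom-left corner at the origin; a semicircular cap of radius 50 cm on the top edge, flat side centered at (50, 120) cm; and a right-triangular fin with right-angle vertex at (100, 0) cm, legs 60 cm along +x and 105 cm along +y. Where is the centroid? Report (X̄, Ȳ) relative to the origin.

Part | A | x̄ᵢ | ȳᵢ | A·x̄ᵢ | A·ȳᵢ
rectangular body | 12000.00 | 50.00 | 60.00 | 600000.00 | 720000.00
semicircular top | 3926.99 | 50.00 | 141.22 | 196349.54 | 554572.23
triangular fin | 3150.00 | 120.00 | 35.00 | 378000.00 | 110250.00
Σ | 19076.99 |  |  | 1174349.54 | 1384822.23
X̄ = 1174349.54 / 19076.99 = 61.56 cm
Ȳ = 1384822.23 / 19076.99 = 72.59 cm

X̄ = 61.56 cm, Ȳ = 72.59 cm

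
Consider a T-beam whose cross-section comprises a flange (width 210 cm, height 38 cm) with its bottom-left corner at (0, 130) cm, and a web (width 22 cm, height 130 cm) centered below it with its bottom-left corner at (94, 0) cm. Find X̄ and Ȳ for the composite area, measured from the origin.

web: A = 22 × 130 = 2860.00, centroid at (105.00, 65.00).
flange: A = 210 × 38 = 7980.00, centroid at (105.00, 149.00).
ΣA = 10840.00 cm², ΣAX̄ = 1138200.00 cm³, ΣAȲ = 1374920.00 cm³.
X̄ = 1138200.00/10840.00 = 105.00 cm; Ȳ = 1374920.00/10840.00 = 126.84 cm.

X̄ = 105.00 cm, Ȳ = 126.84 cm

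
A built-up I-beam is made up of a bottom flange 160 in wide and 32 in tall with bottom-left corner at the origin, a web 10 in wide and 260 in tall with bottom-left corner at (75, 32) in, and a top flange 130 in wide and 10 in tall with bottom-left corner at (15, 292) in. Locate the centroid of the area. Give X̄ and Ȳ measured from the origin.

X̄ = 80.00 in, Ȳ = 98.58 in

Part | A | x̄ᵢ | ȳᵢ | A·x̄ᵢ | A·ȳᵢ
bottom flange | 5120.00 | 80.00 | 16.00 | 409600.00 | 81920.00
web | 2600.00 | 80.00 | 162.00 | 208000.00 | 421200.00
top flange | 1300.00 | 80.00 | 297.00 | 104000.00 | 386100.00
Σ | 9020.00 |  |  | 721600.00 | 889220.00
X̄ = 721600.00 / 9020.00 = 80.00 in
Ȳ = 889220.00 / 9020.00 = 98.58 in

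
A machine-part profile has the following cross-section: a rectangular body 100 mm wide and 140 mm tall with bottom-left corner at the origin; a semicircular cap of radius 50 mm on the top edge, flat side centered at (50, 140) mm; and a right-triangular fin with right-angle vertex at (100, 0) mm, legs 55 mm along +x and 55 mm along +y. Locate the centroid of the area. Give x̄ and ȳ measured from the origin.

Part | A | x̄ᵢ | ȳᵢ | A·x̄ᵢ | A·ȳᵢ
rectangular body | 14000.00 | 50.00 | 70.00 | 700000.00 | 980000.00
semicircular top | 3926.99 | 50.00 | 161.22 | 196349.54 | 633112.05
triangular fin | 1512.50 | 118.33 | 18.33 | 178979.17 | 27729.17
Σ | 19439.49 |  |  | 1075328.71 | 1640841.21
x̄ = 1075328.71 / 19439.49 = 55.32 mm
ȳ = 1640841.21 / 19439.49 = 84.41 mm

x̄ = 55.32 mm, ȳ = 84.41 mm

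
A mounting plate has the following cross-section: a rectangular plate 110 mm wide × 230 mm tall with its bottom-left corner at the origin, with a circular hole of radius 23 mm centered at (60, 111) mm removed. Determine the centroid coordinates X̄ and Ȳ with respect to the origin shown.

plate: A = 110 × 230 = 25300.00, centroid at (55.00, 115.00).
hole: A = −π·23² = -1661.90, centroid at (60.00, 111.00).
ΣA = 23638.10 mm², ΣAX̄ = 1291785.85 mm³, ΣAȲ = 2725028.82 mm³.
X̄ = 1291785.85/23638.10 = 54.65 mm; Ȳ = 2725028.82/23638.10 = 115.28 mm.

X̄ = 54.65 mm, Ȳ = 115.28 mm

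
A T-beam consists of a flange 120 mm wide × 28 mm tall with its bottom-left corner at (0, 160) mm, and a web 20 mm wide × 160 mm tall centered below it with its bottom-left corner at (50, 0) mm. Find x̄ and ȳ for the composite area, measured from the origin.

web: A = 20 × 160 = 3200.00, centroid at (60.00, 80.00).
flange: A = 120 × 28 = 3360.00, centroid at (60.00, 174.00).
ΣA = 6560.00 mm²
ΣAx̄ = (3200.00)(60.00) + (3360.00)(60.00) = 393600.00 mm³
ΣAȳ = (3200.00)(80.00) + (3360.00)(174.00) = 840640.00 mm³
x̄ = 393600.00 / 6560.00 = 60.00 mm
ȳ = 840640.00 / 6560.00 = 128.15 mm

x̄ = 60.00 mm, ȳ = 128.15 mm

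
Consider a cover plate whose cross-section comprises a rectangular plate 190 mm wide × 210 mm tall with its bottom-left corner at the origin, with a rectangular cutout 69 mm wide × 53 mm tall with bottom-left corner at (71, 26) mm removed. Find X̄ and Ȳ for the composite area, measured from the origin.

X̄ = 93.94 mm, Ȳ = 110.30 mm

plate: A = 190 × 210 = 39900.00, centroid at (95.00, 105.00).
hole: A = −(69 × 53) = -3657.00, centroid at (105.50, 52.50).
ΣA = 36243.00 mm²
ΣAX̄ = (39900.00)(95.00) + (-3657.00)(105.50) = 3404686.50 mm³
ΣAȲ = (39900.00)(105.00) + (-3657.00)(52.50) = 3997507.50 mm³
X̄ = 3404686.50 / 36243.00 = 93.94 mm
Ȳ = 3997507.50 / 36243.00 = 110.30 mm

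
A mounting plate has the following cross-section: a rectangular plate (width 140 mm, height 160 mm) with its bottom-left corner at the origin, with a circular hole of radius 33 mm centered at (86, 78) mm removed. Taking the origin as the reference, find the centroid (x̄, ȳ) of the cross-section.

x̄ = 67.12 mm, ȳ = 80.36 mm

plate: A = 140 × 160 = 22400.00, centroid at (70.00, 80.00).
hole: A = −π·33² = -3421.19, centroid at (86.00, 78.00).
ΣA = 18978.81 mm², ΣAx̄ = 1273777.28 mm³, ΣAȳ = 1525146.84 mm³.
x̄ = 1273777.28/18978.81 = 67.12 mm; ȳ = 1525146.84/18978.81 = 80.36 mm.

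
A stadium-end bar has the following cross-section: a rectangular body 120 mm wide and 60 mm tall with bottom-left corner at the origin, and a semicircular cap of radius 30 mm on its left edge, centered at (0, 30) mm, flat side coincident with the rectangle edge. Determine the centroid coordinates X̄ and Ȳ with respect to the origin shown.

rectangular body: A = 120 × 60 = 7200.00, centroid at (60.00, 30.00).
semicircular end: A = ½π·30² = 1413.72, centroid at (-12.73, 30.00).
ΣA = 8613.72 mm², ΣAX̄ = 414000.00 mm³, ΣAȲ = 258411.50 mm³.
X̄ = 414000.00/8613.72 = 48.06 mm; Ȳ = 258411.50/8613.72 = 30.00 mm.

X̄ = 48.06 mm, Ȳ = 30.00 mm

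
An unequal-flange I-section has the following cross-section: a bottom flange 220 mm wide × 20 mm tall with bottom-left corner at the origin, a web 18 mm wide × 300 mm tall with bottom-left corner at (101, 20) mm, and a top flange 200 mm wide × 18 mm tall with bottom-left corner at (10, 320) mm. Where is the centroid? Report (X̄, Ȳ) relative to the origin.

Part | A | x̄ᵢ | ȳᵢ | A·x̄ᵢ | A·ȳᵢ
bottom flange | 4400.00 | 110.00 | 10.00 | 484000.00 | 44000.00
web | 5400.00 | 110.00 | 170.00 | 594000.00 | 918000.00
top flange | 3600.00 | 110.00 | 329.00 | 396000.00 | 1184400.00
Σ | 13400.00 |  |  | 1474000.00 | 2146400.00
X̄ = 1474000.00 / 13400.00 = 110.00 mm
Ȳ = 2146400.00 / 13400.00 = 160.18 mm

X̄ = 110.00 mm, Ȳ = 160.18 mm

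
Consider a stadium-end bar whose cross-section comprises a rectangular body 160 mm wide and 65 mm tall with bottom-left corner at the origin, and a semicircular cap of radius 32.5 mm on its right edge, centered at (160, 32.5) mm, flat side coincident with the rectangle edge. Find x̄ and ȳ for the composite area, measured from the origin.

x̄ = 92.90 mm, ȳ = 32.50 mm

rectangular body: A = 160 × 65 = 10400.00, centroid at (80.00, 32.50).
semicircular end: A = ½π·32.5² = 1659.15, centroid at (173.79, 32.50).
ΣA = 12059.15 mm², ΣAx̄ = 1120350.00 mm³, ΣAȳ = 391922.49 mm³.
x̄ = 1120350.00/12059.15 = 92.90 mm; ȳ = 391922.49/12059.15 = 32.50 mm.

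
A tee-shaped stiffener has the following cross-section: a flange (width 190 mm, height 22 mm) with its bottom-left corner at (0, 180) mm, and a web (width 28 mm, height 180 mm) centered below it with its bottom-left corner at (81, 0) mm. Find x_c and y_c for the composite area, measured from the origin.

x_c = 95.00 mm, y_c = 135.79 mm

web: A = 28 × 180 = 5040.00, centroid at (95.00, 90.00).
flange: A = 190 × 22 = 4180.00, centroid at (95.00, 191.00).
ΣA = 9220.00 mm², ΣAx_c = 875900.00 mm³, ΣAy_c = 1251980.00 mm³.
x_c = 875900.00/9220.00 = 95.00 mm; y_c = 1251980.00/9220.00 = 135.79 mm.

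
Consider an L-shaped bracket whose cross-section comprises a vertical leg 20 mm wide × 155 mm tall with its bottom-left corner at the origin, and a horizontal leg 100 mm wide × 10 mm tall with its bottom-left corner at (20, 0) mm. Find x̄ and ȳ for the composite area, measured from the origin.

vertical leg: A = 20 × 155 = 3100.00, centroid at (10.00, 77.50).
horizontal leg: A = 100 × 10 = 1000.00, centroid at (70.00, 5.00).
ΣA = 4100.00 mm², ΣAx̄ = 101000.00 mm³, ΣAȳ = 245250.00 mm³.
x̄ = 101000.00/4100.00 = 24.63 mm; ȳ = 245250.00/4100.00 = 59.82 mm.

x̄ = 24.63 mm, ȳ = 59.82 mm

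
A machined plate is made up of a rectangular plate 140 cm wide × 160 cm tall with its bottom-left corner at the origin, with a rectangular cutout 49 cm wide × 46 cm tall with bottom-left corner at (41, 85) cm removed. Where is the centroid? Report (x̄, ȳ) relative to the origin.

Part | A | x̄ᵢ | ȳᵢ | A·x̄ᵢ | A·ȳᵢ
plate | 22400.00 | 70.00 | 80.00 | 1568000.00 | 1792000.00
hole | -2254.00 | 65.50 | 108.00 | -147637.00 | -243432.00
Σ | 20146.00 |  |  | 1420363.00 | 1548568.00
x̄ = 1420363.00 / 20146.00 = 70.50 cm
ȳ = 1548568.00 / 20146.00 = 76.87 cm

x̄ = 70.50 cm, ȳ = 76.87 cm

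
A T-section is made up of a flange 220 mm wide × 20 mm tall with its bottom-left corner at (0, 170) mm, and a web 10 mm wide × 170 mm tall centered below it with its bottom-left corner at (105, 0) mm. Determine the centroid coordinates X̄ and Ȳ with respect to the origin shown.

web: A = 10 × 170 = 1700.00, centroid at (110.00, 85.00).
flange: A = 220 × 20 = 4400.00, centroid at (110.00, 180.00).
ΣA = 6100.00 mm²
ΣAX̄ = (1700.00)(110.00) + (4400.00)(110.00) = 671000.00 mm³
ΣAȲ = (1700.00)(85.00) + (4400.00)(180.00) = 936500.00 mm³
X̄ = 671000.00 / 6100.00 = 110.00 mm
Ȳ = 936500.00 / 6100.00 = 153.52 mm

X̄ = 110.00 mm, Ȳ = 153.52 mm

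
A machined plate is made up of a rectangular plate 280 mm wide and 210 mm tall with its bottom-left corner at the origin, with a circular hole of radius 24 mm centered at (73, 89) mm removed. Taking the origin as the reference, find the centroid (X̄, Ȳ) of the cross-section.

X̄ = 142.13 mm, Ȳ = 105.51 mm

plate: A = 280 × 210 = 58800.00, centroid at (140.00, 105.00).
hole: A = −π·24² = -1809.56, centroid at (73.00, 89.00).
ΣA = 56990.44 mm², ΣAX̄ = 8099902.31 mm³, ΣAȲ = 6012949.39 mm³.
X̄ = 8099902.31/56990.44 = 142.13 mm; Ȳ = 6012949.39/56990.44 = 105.51 mm.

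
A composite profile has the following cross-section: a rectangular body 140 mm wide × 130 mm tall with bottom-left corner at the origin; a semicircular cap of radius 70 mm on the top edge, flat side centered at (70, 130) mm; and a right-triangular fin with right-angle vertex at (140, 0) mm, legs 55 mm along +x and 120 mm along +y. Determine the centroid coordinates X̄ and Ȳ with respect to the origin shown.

X̄ = 79.98 mm, Ȳ = 87.14 mm

rectangular body: A = 140 × 130 = 18200.00, centroid at (70.00, 65.00).
semicircular top: A = ½π·70² = 7696.90, centroid at (70.00, 159.71).
triangular fin: A = ½·55·120 = 3300.00, centroid at (158.33, 40.00).
ΣA = 29196.90 mm²
ΣAX̄ = (18200.00)(70.00) + (7696.90)(70.00) + (3300.00)(158.33) = 2335283.14 mm³
ΣAȲ = (18200.00)(65.00) + (7696.90)(159.71) + (3300.00)(40.00) = 2544263.93 mm³
X̄ = 2335283.14 / 29196.90 = 79.98 mm
Ȳ = 2544263.93 / 29196.90 = 87.14 mm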